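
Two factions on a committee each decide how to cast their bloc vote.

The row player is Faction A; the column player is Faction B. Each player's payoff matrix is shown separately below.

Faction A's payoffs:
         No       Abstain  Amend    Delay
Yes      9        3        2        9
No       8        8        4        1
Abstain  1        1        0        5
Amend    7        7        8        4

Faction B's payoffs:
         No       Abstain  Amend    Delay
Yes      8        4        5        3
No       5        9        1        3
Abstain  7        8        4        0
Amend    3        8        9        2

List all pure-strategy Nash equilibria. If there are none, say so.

The pure Nash equilibria are (Yes, No), (No, Abstain), (Amend, Amend).

Mark each player's best response to every combination of opponents' strategies; a profile where every player is best-responding is a pure Nash equilibrium.
Faction A against No: payoffs 9, 8, 1, 7 → best response Yes.
Faction A against Abstain: payoffs 3, 8, 1, 7 → best response No.
Faction A against Amend: payoffs 2, 4, 0, 8 → best response Amend.
Faction A against Delay: payoffs 9, 1, 5, 4 → best response Yes.
Faction B against Yes: payoffs 8, 4, 5, 3 → best response No.
Faction B against No: payoffs 5, 9, 1, 3 → best response Abstain.
Faction B against Abstain: payoffs 7, 8, 4, 0 → best response Abstain.
Faction B against Amend: payoffs 3, 8, 9, 2 → best response Amend.
Mutual best responses: (Yes, No); (No, Abstain); (Amend, Amend).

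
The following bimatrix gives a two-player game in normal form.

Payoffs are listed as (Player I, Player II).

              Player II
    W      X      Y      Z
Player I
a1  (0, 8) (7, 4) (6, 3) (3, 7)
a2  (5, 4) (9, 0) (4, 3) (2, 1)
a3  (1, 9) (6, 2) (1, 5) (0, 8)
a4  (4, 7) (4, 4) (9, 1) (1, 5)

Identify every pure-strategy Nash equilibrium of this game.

(a1, W): Player I can switch to a2 (0 → 5). Not NE.
(a1, X): Player I can switch to a2 (7 → 9). Not NE.
(a1, Y): Player I can switch to a4 (6 → 9). Not NE.
(a1, Z): Player II can switch to W (7 → 8). Not NE.
(a2, W): Player I gets 5, best alternative 4; Player II gets 4, best alternative 3. No profitable deviation — NE.
(a2, X): Player II can switch to W (0 → 4). Not NE.
(a2, Y): Player I can switch to a1 (4 → 6). Not NE.
(a2, Z): Player I can switch to a1 (2 → 3). Not NE.
(a3, W): Player I can switch to a2 (1 → 5). Not NE.
(a3, X): Player I can switch to a1 (6 → 7). Not NE.
(a3, Y): Player I can switch to a1 (1 → 6). Not NE.
(The remaining 5 profiles each have a profitable deviation by the same check.)

Pure NE: (a2, W)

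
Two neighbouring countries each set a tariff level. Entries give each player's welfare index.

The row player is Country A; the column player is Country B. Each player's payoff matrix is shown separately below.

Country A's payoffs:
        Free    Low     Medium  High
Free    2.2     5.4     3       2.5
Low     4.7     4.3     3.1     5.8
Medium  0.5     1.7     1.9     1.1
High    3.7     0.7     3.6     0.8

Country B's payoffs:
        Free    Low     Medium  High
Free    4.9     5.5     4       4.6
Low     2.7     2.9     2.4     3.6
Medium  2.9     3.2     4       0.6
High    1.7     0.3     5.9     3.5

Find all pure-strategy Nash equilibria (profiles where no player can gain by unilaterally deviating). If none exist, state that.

The pure Nash equilibria are (Free, Low); (Low, High); (High, Medium).

Country A against Free: payoffs 2.2, 4.7, 0.5, 3.7 → best response Low.
Country A against Low: payoffs 5.4, 4.3, 1.7, 0.7 → best response Free.
Country A against Medium: payoffs 3, 3.1, 1.9, 3.6 → best response High.
Country A against High: payoffs 2.5, 5.8, 1.1, 0.8 → best response Low.
Country B against Free: payoffs 4.9, 5.5, 4, 4.6 → best response Low.
Country B against Low: payoffs 2.7, 2.9, 2.4, 3.6 → best response High.
Country B against Medium: payoffs 2.9, 3.2, 4, 0.6 → best response Medium.
Country B against High: payoffs 1.7, 0.3, 5.9, 3.5 → best response Medium.
Mutual best responses: (Free, Low); (Low, High); (High, Medium).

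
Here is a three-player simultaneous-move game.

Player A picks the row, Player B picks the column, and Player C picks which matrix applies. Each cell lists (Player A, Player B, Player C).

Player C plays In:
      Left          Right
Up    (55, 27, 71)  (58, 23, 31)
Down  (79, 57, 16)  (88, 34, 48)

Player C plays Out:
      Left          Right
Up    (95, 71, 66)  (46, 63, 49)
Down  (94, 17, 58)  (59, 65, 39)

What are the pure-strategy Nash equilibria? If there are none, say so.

There is no pure-strategy Nash equilibrium.

(Up, Left, In): Player A can switch to Down (55 → 79). Not NE.
(Up, Left, Out): Player C can switch to In (66 → 71). Not NE.
(Up, Right, In): Player A can switch to Down (58 → 88). Not NE.
(Up, Right, Out): Player A can switch to Down (46 → 59). Not NE.
(Down, Left, In): Player C can switch to Out (16 → 58). Not NE.
(Down, Left, Out): Player A can switch to Up (94 → 95). Not NE.
(The remaining 2 profiles each have a profitable deviation by the same check.)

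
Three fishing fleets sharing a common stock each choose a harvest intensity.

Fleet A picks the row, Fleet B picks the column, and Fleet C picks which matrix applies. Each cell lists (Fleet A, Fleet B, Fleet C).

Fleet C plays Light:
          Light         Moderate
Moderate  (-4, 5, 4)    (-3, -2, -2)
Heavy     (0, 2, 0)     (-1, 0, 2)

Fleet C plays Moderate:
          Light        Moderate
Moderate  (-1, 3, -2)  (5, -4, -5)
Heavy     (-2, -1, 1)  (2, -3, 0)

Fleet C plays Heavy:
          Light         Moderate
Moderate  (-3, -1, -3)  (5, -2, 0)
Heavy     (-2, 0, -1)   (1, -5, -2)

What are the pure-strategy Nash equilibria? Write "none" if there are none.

Fleet A against (Light, Light): payoffs -4, 0 → best response Heavy.
Fleet A against (Light, Moderate): payoffs -1, -2 → best response Moderate.
Fleet A against (Light, Heavy): payoffs -3, -2 → best response Heavy.
Fleet A against (Moderate, Light): payoffs -3, -1 → best response Heavy.
Fleet A against (Moderate, Moderate): payoffs 5, 2 → best response Moderate.
Fleet A against (Moderate, Heavy): payoffs 5, 1 → best response Moderate.
Fleet B against (Moderate, Light): payoffs 5, -2 → best response Light.
Fleet B against (Moderate, Moderate): payoffs 3, -4 → best response Light.
Fleet B against (Moderate, Heavy): payoffs -1, -2 → best response Light.
Fleet B against (Heavy, Light): payoffs 2, 0 → best response Light.
Fleet B against (Heavy, Moderate): payoffs -1, -3 → best response Light.
Fleet B against (Heavy, Heavy): payoffs 0, -5 → best response Light.
Fleet C against (Moderate, Light): payoffs 4, -2, -3 → best response Light.
Fleet C against (Moderate, Moderate): payoffs -2, -5, 0 → best response Heavy.
Fleet C against (Heavy, Light): payoffs 0, 1, -1 → best response Moderate.
Fleet C against (Heavy, Moderate): payoffs 2, 0, -2 → best response Light.
No profile is a mutual best response for all players.

There is no pure-strategy Nash equilibrium.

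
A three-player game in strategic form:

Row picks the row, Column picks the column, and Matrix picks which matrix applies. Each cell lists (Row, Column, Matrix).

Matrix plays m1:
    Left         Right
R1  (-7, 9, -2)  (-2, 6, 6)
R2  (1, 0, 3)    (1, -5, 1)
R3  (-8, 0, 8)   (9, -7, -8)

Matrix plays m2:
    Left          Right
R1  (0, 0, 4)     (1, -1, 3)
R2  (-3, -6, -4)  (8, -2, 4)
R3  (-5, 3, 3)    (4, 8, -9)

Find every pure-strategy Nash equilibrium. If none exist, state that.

Row against (Left, m1): payoffs -7, 1, -8 → best response R2.
Row against (Left, m2): payoffs 0, -3, -5 → best response R1.
Row against (Right, m1): payoffs -2, 1, 9 → best response R3.
Row against (Right, m2): payoffs 1, 8, 4 → best response R2.
Column against (R1, m1): payoffs 9, 6 → best response Left.
Column against (R1, m2): payoffs 0, -1 → best response Left.
Column against (R2, m1): payoffs 0, -5 → best response Left.
Column against (R2, m2): payoffs -6, -2 → best response Right.
Column against (R3, m1): payoffs 0, -7 → best response Left.
Column against (R3, m2): payoffs 3, 8 → best response Right.
Matrix against (R1, Left): payoffs -2, 4 → best response m2.
Matrix against (R1, Right): payoffs 6, 3 → best response m1.
Matrix against (R2, Left): payoffs 3, -4 → best response m1.
Matrix against (R2, Right): payoffs 1, 4 → best response m2.
Matrix against (R3, Left): payoffs 8, 3 → best response m1.
Matrix against (R3, Right): payoffs -8, -9 → best response m1.
Mutual best responses: (R1, Left, m2); (R2, Left, m1); (R2, Right, m2).

Pure-strategy Nash equilibria: (R1, Left, m2), (R2, Left, m1), (R2, Right, m2)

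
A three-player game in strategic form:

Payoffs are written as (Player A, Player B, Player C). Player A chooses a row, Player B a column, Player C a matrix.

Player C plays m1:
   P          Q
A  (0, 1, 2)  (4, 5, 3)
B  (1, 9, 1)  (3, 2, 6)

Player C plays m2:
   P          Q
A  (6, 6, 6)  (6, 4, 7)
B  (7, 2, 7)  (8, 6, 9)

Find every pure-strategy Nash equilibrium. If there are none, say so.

(A, P, m1): Player A can switch to B (0 → 1). Not NE.
(A, P, m2): Player A can switch to B (6 → 7). Not NE.
(A, Q, m1): Player C can switch to m2 (3 → 7). Not NE.
(A, Q, m2): Player A can switch to B (6 → 8). Not NE.
(B, P, m1): Player C can switch to m2 (1 → 7). Not NE.
(B, P, m2): Player B can switch to Q (2 → 6). Not NE.
(B, Q, m1): Player A can switch to A (3 → 4). Not NE.
(B, Q, m2): Player A gets 8, best alternative 6; Player B gets 6, best alternative 2; Player C gets 9, best alternative 6. No profitable deviation — NE.

The unique pure-strategy Nash equilibrium is (B, Q, m2).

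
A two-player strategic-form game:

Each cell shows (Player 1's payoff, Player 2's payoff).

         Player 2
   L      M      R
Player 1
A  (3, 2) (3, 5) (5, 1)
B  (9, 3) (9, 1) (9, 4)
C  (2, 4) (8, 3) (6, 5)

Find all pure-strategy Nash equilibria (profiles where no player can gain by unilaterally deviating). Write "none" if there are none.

Pure NE: (B, R)

(A, L): Player 1 can switch to B (3 → 9). Not NE.
(A, M): Player 1 can switch to B (3 → 9). Not NE.
(A, R): Player 1 can switch to B (5 → 9). Not NE.
(B, L): Player 2 can switch to R (3 → 4). Not NE.
(B, M): Player 2 can switch to L (1 → 3). Not NE.
(B, R): Player 1 gets 9, best alternative 6; Player 2 gets 4, best alternative 3. No profitable deviation — NE.
(C, L): Player 1 can switch to A (2 → 3). Not NE.
(C, M): Player 1 can switch to B (8 → 9). Not NE.
(C, R): Player 1 can switch to B (6 → 9). Not NE.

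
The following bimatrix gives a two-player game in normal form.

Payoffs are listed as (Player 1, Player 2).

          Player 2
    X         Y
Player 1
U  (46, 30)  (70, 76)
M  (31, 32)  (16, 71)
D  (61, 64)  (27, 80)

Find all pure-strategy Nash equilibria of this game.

Pure NE: (U, Y)

Player 1 against X: payoffs 46, 31, 61 → best response D.
Player 1 against Y: payoffs 70, 16, 27 → best response U.
Player 2 against U: payoffs 30, 76 → best response Y.
Player 2 against M: payoffs 32, 71 → best response Y.
Player 2 against D: payoffs 64, 80 → best response Y.
Mutual best responses: (U, Y).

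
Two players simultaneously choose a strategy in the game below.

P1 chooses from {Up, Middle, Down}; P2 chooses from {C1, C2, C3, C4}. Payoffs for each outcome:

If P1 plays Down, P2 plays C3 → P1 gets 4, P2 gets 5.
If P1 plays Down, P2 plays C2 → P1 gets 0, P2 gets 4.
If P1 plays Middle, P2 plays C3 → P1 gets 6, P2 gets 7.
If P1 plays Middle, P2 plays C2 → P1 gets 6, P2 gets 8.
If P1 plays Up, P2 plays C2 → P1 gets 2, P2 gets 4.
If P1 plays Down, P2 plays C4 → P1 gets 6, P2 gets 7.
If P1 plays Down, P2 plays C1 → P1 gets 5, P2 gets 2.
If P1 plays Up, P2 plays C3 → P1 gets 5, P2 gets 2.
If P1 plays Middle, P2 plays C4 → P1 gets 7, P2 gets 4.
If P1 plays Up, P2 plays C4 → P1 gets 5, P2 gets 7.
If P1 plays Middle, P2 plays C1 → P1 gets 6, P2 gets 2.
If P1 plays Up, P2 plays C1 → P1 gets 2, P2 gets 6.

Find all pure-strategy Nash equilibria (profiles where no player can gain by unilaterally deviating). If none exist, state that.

Pure NE: (Middle, C2)

For each player, find the best response to each opponent profile; mutual best responses are the pure NE.
P1 against C1: payoffs 2, 6, 5 → best response Middle.
P1 against C2: payoffs 2, 6, 0 → best response Middle.
P1 against C3: payoffs 5, 6, 4 → best response Middle.
P1 against C4: payoffs 5, 7, 6 → best response Middle.
P2 against Up: payoffs 6, 4, 2, 7 → best response C4.
P2 against Middle: payoffs 2, 8, 7, 4 → best response C2.
P2 against Down: payoffs 2, 4, 5, 7 → best response C4.
Mutual best responses: (Middle, C2).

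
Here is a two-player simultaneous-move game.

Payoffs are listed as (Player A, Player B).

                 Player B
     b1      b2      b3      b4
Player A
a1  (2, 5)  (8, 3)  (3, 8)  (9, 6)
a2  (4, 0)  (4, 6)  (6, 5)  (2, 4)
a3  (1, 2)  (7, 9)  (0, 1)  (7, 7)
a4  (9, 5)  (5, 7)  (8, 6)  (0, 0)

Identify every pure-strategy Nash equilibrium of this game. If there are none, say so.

Player A against b1: payoffs 2, 4, 1, 9 → best response a4.
Player A against b2: payoffs 8, 4, 7, 5 → best response a1.
Player A against b3: payoffs 3, 6, 0, 8 → best response a4.
Player A against b4: payoffs 9, 2, 7, 0 → best response a1.
Player B against a1: payoffs 5, 3, 8, 6 → best response b3.
Player B against a2: payoffs 0, 6, 5, 4 → best response b2.
Player B against a3: payoffs 2, 9, 1, 7 → best response b2.
Player B against a4: payoffs 5, 7, 6, 0 → best response b2.
No profile is a mutual best response for all players.

none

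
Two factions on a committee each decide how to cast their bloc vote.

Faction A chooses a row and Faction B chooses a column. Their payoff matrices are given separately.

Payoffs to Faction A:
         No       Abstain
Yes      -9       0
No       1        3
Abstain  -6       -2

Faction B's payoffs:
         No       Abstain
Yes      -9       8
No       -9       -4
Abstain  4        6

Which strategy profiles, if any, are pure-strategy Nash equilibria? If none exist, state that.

Pure NE: (No, Abstain)

(Yes, No): Faction A can switch to No (-9 → 1). Not NE.
(Yes, Abstain): Faction A can switch to No (0 → 3). Not NE.
(No, No): Faction B can switch to Abstain (-9 → -4). Not NE.
(No, Abstain): Faction A gets 3, best alternative 0; Faction B gets -4, best alternative -9. No profitable deviation — NE.
(Abstain, No): Faction A can switch to No (-6 → 1). Not NE.
(Abstain, Abstain): Faction A can switch to Yes (-2 → 0). Not NE.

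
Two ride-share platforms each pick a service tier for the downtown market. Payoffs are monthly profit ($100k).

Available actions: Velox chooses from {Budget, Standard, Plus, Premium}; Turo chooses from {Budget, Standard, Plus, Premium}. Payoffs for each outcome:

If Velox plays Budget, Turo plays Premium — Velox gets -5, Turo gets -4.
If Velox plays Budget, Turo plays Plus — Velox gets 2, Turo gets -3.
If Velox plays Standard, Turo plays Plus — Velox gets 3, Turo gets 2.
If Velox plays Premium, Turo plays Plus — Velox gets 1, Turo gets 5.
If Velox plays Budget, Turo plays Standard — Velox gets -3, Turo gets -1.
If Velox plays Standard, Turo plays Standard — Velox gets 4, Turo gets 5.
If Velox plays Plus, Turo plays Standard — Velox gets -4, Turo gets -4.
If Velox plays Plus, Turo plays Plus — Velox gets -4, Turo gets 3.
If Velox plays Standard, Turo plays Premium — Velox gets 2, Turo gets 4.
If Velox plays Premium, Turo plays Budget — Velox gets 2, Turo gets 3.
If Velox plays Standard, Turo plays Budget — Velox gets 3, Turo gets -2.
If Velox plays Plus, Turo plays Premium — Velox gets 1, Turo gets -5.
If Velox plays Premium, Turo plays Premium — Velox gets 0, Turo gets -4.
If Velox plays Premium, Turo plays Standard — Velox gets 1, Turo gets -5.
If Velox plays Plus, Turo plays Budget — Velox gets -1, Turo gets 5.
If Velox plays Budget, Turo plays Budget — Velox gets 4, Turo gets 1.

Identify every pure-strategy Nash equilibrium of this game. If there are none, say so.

(Budget, Budget), (Standard, Standard)

Check each profile: it is a Nash equilibrium iff no player can strictly gain by switching unilaterally.
(Budget, Budget): Velox gets 4, best alternative 3; Turo gets 1, best alternative -1. No profitable deviation — NE.
(Budget, Standard): Velox can switch to Standard (-3 → 4). Not NE.
(Budget, Plus): Velox can switch to Standard (2 → 3). Not NE.
(Budget, Premium): Velox can switch to Standard (-5 → 2). Not NE.
(Standard, Budget): Velox can switch to Budget (3 → 4). Not NE.
(Standard, Standard): Velox gets 4, best alternative 1; Turo gets 5, best alternative 4. No profitable deviation — NE.
(Standard, Plus): Turo can switch to Standard (2 → 5). Not NE.
(Standard, Premium): Turo can switch to Standard (4 → 5). Not NE.
(Plus, Budget): Velox can switch to Budget (-1 → 4). Not NE.
(Plus, Standard): Velox can switch to Budget (-4 → -3). Not NE.
(The remaining 6 profiles each have a profitable deviation by the same check.)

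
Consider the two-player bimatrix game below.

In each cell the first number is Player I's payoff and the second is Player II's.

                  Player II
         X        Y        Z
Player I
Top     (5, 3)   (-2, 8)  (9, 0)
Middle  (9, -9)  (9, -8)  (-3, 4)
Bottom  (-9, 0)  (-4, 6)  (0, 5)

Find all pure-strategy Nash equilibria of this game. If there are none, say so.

There is no pure-strategy Nash equilibrium.

Mark each player's best response to every combination of opponents' strategies; a profile where every player is best-responding is a pure Nash equilibrium.
Player I against X: payoffs 5, 9, -9 → best response Middle.
Player I against Y: payoffs -2, 9, -4 → best response Middle.
Player I against Z: payoffs 9, -3, 0 → best response Top.
Player II against Top: payoffs 3, 8, 0 → best response Y.
Player II against Middle: payoffs -9, -8, 4 → best response Z.
Player II against Bottom: payoffs 0, 6, 5 → best response Y.
No profile is a mutual best response for all players.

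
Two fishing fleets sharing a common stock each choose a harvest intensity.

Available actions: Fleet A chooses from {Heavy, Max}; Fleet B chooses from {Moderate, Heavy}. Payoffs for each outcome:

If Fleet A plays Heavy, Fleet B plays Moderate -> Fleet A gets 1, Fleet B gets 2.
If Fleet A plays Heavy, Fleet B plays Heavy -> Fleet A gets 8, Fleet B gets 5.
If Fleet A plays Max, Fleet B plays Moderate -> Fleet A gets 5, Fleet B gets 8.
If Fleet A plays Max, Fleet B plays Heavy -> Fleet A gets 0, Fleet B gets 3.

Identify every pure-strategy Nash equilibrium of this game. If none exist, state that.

Pure-strategy Nash equilibria: (Heavy, Heavy); (Max, Moderate)

For each strategy profile, look for a profitable unilateral deviation.
(Heavy, Moderate): Fleet A can switch to Max (1 → 5). Not NE.
(Heavy, Heavy): Fleet A gets 8, best alternative 0; Fleet B gets 5, best alternative 2. No profitable deviation — NE.
(Max, Moderate): Fleet A gets 5, best alternative 1; Fleet B gets 8, best alternative 3. No profitable deviation — NE.
(Max, Heavy): Fleet A can switch to Heavy (0 → 8). Not NE.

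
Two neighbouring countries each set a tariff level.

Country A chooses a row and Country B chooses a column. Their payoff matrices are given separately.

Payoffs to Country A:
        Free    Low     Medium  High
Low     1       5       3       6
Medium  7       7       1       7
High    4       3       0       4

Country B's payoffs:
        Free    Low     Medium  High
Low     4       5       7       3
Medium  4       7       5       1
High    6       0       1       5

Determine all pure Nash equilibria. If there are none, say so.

The pure Nash equilibria are (Low, Medium) and (Medium, Low).

For each strategy profile, look for a profitable unilateral deviation.
(Low, Free): Country A can switch to Medium (1 → 7). Not NE.
(Low, Low): Country A can switch to Medium (5 → 7). Not NE.
(Low, Medium): Country A gets 3, best alternative 1; Country B gets 7, best alternative 5. No profitable deviation — NE.
(Low, High): Country A can switch to Medium (6 → 7). Not NE.
(Medium, Free): Country B can switch to Low (4 → 7). Not NE.
(Medium, Low): Country A gets 7, best alternative 5; Country B gets 7, best alternative 5. No profitable deviation — NE.
(Medium, Medium): Country A can switch to Low (1 → 3). Not NE.
(Medium, High): Country B can switch to Free (1 → 4). Not NE.
(The remaining 4 profiles each have a profitable deviation by the same check.)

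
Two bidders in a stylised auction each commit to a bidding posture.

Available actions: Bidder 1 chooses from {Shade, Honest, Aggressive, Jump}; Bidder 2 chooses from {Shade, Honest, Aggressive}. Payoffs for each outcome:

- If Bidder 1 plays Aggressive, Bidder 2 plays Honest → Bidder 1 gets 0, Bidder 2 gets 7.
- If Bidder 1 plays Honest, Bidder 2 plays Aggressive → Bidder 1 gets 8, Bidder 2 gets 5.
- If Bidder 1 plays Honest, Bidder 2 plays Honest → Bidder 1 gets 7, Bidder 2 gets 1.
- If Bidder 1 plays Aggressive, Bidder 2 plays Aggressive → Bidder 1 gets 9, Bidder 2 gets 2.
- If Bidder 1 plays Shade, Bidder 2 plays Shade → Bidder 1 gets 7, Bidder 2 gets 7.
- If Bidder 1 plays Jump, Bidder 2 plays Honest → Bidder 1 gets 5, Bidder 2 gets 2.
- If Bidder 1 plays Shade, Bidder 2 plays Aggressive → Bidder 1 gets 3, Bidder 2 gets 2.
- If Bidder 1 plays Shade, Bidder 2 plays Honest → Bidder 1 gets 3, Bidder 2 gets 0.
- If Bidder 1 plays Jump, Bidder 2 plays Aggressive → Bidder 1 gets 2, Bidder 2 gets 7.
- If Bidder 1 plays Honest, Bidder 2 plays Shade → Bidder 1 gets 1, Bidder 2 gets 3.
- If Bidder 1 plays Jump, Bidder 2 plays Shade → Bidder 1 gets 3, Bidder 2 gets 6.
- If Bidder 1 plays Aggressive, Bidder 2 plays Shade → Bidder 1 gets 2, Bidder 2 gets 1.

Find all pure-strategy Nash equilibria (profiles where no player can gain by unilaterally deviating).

The unique pure-strategy Nash equilibrium is (Shade, Shade).

Bidder 1 against Shade: payoffs 7, 1, 2, 3 → best response Shade.
Bidder 1 against Honest: payoffs 3, 7, 0, 5 → best response Honest.
Bidder 1 against Aggressive: payoffs 3, 8, 9, 2 → best response Aggressive.
Bidder 2 against Shade: payoffs 7, 0, 2 → best response Shade.
Bidder 2 against Honest: payoffs 3, 1, 5 → best response Aggressive.
Bidder 2 against Aggressive: payoffs 1, 7, 2 → best response Honest.
Bidder 2 against Jump: payoffs 6, 2, 7 → best response Aggressive.
Mutual best responses: (Shade, Shade).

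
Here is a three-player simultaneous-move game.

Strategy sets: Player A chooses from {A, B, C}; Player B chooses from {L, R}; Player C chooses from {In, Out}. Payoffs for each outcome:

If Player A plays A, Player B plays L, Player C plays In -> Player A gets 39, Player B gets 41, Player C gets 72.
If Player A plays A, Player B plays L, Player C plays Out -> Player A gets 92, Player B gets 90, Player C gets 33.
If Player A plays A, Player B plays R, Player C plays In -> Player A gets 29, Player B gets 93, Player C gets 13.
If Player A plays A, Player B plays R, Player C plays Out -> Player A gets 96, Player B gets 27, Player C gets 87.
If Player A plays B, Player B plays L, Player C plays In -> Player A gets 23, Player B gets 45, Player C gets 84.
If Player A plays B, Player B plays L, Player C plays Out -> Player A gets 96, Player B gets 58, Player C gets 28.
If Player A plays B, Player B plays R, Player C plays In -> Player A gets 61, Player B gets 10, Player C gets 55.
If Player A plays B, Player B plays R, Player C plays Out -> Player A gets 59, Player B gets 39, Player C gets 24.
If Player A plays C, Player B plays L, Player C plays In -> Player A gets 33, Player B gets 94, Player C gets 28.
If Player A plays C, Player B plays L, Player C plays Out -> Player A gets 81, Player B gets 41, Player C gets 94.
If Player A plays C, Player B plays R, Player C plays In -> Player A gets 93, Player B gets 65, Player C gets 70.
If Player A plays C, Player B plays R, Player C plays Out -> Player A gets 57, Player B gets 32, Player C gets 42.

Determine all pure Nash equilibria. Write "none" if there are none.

Player A against (L, In): payoffs 39, 23, 33 → best response A.
Player A against (L, Out): payoffs 92, 96, 81 → best response B.
Player A against (R, In): payoffs 29, 61, 93 → best response C.
Player A against (R, Out): payoffs 96, 59, 57 → best response A.
Player B against (A, In): payoffs 41, 93 → best response R.
Player B against (A, Out): payoffs 90, 27 → best response L.
Player B against (B, In): payoffs 45, 10 → best response L.
Player B against (B, Out): payoffs 58, 39 → best response L.
Player B against (C, In): payoffs 94, 65 → best response L.
Player B against (C, Out): payoffs 41, 32 → best response L.
Player C against (A, L): payoffs 72, 33 → best response In.
Player C against (A, R): payoffs 13, 87 → best response Out.
Player C against (B, L): payoffs 84, 28 → best response In.
Player C against (B, R): payoffs 55, 24 → best response In.
Player C against (C, L): payoffs 28, 94 → best response Out.
Player C against (C, R): payoffs 70, 42 → best response In.
No profile is a mutual best response for all players.

none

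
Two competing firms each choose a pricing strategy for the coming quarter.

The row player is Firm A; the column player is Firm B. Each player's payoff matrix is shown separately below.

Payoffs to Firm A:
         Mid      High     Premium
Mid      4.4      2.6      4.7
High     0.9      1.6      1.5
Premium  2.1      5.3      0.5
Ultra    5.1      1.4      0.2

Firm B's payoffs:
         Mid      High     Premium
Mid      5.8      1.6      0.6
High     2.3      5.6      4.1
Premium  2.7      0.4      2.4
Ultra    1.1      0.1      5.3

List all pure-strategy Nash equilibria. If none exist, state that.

(Mid, Mid): Firm A can switch to Ultra (4.4 → 5.1). Not NE.
(Mid, High): Firm A can switch to Premium (2.6 → 5.3). Not NE.
(Mid, Premium): Firm B can switch to Mid (0.6 → 5.8). Not NE.
(High, Mid): Firm A can switch to Mid (0.9 → 4.4). Not NE.
(High, High): Firm A can switch to Mid (1.6 → 2.6). Not NE.
(High, Premium): Firm A can switch to Mid (1.5 → 4.7). Not NE.
(Premium, Mid): Firm A can switch to Mid (2.1 → 4.4). Not NE.
(Premium, High): Firm B can switch to Mid (0.4 → 2.7). Not NE.
(Premium, Premium): Firm A can switch to Mid (0.5 → 4.7). Not NE.
(Ultra, Mid): Firm B can switch to Premium (1.1 → 5.3). Not NE.
(The remaining 2 profiles each have a profitable deviation by the same check.)

There is no pure-strategy Nash equilibrium.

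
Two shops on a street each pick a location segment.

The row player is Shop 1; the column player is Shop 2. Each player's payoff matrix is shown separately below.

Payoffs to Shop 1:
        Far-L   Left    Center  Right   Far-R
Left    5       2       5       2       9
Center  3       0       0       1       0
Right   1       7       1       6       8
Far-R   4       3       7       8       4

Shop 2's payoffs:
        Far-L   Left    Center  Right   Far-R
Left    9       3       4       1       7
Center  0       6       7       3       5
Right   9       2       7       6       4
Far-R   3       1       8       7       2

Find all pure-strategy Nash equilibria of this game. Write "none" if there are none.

(Left, Far-L); (Far-R, Center)

Check each profile: it is a Nash equilibrium iff no player can strictly gain by switching unilaterally.
(Left, Far-L): Shop 1 gets 5, best alternative 4; Shop 2 gets 9, best alternative 7. No profitable deviation — NE.
(Left, Left): Shop 1 can switch to Right (2 → 7). Not NE.
(Left, Center): Shop 1 can switch to Far-R (5 → 7). Not NE.
(Left, Right): Shop 1 can switch to Right (2 → 6). Not NE.
(Left, Far-R): Shop 2 can switch to Far-L (7 → 9). Not NE.
(Center, Far-L): Shop 1 can switch to Left (3 → 5). Not NE.
(Center, Left): Shop 1 can switch to Left (0 → 2). Not NE.
(Center, Center): Shop 1 can switch to Left (0 → 5). Not NE.
(Center, Right): Shop 1 can switch to Left (1 → 2). Not NE.
(Far-R, Center): Shop 1 gets 7, best alternative 5; Shop 2 gets 8, best alternative 7. No profitable deviation — NE.
(The remaining 10 profiles each have a profitable deviation by the same check.)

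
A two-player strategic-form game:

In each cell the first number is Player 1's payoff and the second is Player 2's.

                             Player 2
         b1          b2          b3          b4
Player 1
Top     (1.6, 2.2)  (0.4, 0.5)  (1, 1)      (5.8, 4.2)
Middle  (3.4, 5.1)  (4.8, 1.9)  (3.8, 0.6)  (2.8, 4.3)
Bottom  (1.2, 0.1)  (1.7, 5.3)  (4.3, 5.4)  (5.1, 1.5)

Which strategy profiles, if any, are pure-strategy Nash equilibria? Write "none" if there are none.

(Top, b4); (Middle, b1); (Bottom, b3)

For each player, find the best response to each opponent profile; mutual best responses are the pure NE.
Player 1 against b1: payoffs 1.6, 3.4, 1.2 → best response Middle.
Player 1 against b2: payoffs 0.4, 4.8, 1.7 → best response Middle.
Player 1 against b3: payoffs 1, 3.8, 4.3 → best response Bottom.
Player 1 against b4: payoffs 5.8, 2.8, 5.1 → best response Top.
Player 2 against Top: payoffs 2.2, 0.5, 1, 4.2 → best response b4.
Player 2 against Middle: payoffs 5.1, 1.9, 0.6, 4.3 → best response b1.
Player 2 against Bottom: payoffs 0.1, 5.3, 5.4, 1.5 → best response b3.
Mutual best responses: (Top, b4); (Middle, b1); (Bottom, b3).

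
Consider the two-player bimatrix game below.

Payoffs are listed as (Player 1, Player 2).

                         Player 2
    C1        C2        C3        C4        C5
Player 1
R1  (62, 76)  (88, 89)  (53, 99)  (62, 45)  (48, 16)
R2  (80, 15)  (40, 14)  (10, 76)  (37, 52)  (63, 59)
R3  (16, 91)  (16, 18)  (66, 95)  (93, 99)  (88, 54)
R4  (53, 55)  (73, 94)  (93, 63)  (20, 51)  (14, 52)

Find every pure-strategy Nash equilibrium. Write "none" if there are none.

(R3, C4)

For each player, find the best response to each opponent profile; mutual best responses are the pure NE.
Player 1 against C1: payoffs 62, 80, 16, 53 → best response R2.
Player 1 against C2: payoffs 88, 40, 16, 73 → best response R1.
Player 1 against C3: payoffs 53, 10, 66, 93 → best response R4.
Player 1 against C4: payoffs 62, 37, 93, 20 → best response R3.
Player 1 against C5: payoffs 48, 63, 88, 14 → best response R3.
Player 2 against R1: payoffs 76, 89, 99, 45, 16 → best response C3.
Player 2 against R2: payoffs 15, 14, 76, 52, 59 → best response C3.
Player 2 against R3: payoffs 91, 18, 95, 99, 54 → best response C4.
Player 2 against R4: payoffs 55, 94, 63, 51, 52 → best response C2.
Mutual best responses: (R3, C4).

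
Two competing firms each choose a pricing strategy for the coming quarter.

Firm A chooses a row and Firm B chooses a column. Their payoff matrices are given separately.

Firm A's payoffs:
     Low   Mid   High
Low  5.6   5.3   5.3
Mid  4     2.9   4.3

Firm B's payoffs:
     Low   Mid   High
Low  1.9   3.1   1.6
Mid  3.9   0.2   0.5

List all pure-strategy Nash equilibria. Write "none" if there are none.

(Low, Low): Firm B can switch to Mid (1.9 → 3.1). Not NE.
(Low, Mid): Firm A gets 5.3, best alternative 2.9; Firm B gets 3.1, best alternative 1.9. No profitable deviation — NE.
(Low, High): Firm B can switch to Low (1.6 → 1.9). Not NE.
(Mid, Low): Firm A can switch to Low (4 → 5.6). Not NE.
(Mid, Mid): Firm A can switch to Low (2.9 → 5.3). Not NE.
(Mid, High): Firm A can switch to Low (4.3 → 5.3). Not NE.

The unique pure-strategy Nash equilibrium is (Low, Mid).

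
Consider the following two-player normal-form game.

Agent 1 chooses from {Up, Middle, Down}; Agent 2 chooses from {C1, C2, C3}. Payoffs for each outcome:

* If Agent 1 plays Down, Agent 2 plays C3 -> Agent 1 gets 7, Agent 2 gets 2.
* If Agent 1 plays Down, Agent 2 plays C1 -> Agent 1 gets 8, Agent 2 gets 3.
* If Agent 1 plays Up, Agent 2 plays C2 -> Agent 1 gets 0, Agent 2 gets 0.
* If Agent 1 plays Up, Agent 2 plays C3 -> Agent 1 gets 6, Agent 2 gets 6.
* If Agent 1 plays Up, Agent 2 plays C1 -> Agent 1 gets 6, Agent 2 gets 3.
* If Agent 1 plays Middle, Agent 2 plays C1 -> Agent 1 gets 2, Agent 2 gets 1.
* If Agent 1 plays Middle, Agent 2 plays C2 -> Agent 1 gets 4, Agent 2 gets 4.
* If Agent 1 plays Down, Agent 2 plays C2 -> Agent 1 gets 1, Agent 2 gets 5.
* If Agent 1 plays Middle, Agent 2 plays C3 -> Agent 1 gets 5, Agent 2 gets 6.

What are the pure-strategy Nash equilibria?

No pure-strategy Nash equilibrium.

(Up, C1): Agent 1 can switch to Down (6 → 8). Not NE.
(Up, C2): Agent 1 can switch to Middle (0 → 4). Not NE.
(Up, C3): Agent 1 can switch to Down (6 → 7). Not NE.
(Middle, C1): Agent 1 can switch to Up (2 → 6). Not NE.
(Middle, C2): Agent 2 can switch to C3 (4 → 6). Not NE.
(Middle, C3): Agent 1 can switch to Up (5 → 6). Not NE.
(Down, C1): Agent 2 can switch to C2 (3 → 5). Not NE.
(Down, C2): Agent 1 can switch to Middle (1 → 4). Not NE.
(Down, C3): Agent 2 can switch to C1 (2 → 3). Not NE.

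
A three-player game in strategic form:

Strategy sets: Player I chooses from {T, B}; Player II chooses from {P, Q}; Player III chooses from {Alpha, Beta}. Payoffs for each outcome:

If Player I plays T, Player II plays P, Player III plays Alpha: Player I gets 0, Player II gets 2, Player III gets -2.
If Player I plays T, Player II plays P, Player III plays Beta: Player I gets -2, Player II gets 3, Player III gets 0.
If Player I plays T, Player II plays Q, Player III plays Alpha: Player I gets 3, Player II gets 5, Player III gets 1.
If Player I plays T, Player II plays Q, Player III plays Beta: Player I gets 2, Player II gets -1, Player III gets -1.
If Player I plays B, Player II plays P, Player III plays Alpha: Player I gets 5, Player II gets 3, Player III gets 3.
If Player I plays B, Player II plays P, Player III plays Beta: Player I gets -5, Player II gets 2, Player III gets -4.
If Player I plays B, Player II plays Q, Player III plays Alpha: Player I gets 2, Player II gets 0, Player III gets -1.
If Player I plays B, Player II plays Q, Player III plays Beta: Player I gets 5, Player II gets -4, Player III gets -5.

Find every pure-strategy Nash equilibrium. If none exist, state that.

(T, P, Alpha): Player I can switch to B (0 → 5). Not NE.
(T, P, Beta): Player I gets -2, best alternative -5; Player II gets 3, best alternative -1; Player III gets 0, best alternative -2. No profitable deviation — NE.
(T, Q, Alpha): Player I gets 3, best alternative 2; Player II gets 5, best alternative 2; Player III gets 1, best alternative -1. No profitable deviation — NE.
(T, Q, Beta): Player I can switch to B (2 → 5). Not NE.
(B, P, Alpha): Player I gets 5, best alternative 0; Player II gets 3, best alternative 0; Player III gets 3, best alternative -4. No profitable deviation — NE.
(B, P, Beta): Player I can switch to T (-5 → -2). Not NE.
(B, Q, Alpha): Player I can switch to T (2 → 3). Not NE.
(B, Q, Beta): Player II can switch to P (-4 → 2). Not NE.

Pure-strategy Nash equilibria: (T, P, Beta); (T, Q, Alpha); (B, P, Alpha)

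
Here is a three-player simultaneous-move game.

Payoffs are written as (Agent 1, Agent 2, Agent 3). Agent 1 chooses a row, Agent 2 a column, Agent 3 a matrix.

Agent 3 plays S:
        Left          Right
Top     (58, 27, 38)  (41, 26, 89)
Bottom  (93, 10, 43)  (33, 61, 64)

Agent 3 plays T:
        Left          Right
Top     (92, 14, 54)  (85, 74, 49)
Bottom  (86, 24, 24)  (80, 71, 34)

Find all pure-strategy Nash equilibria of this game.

none

(Top, Left, S): Agent 1 can switch to Bottom (58 → 93). Not NE.
(Top, Left, T): Agent 2 can switch to Right (14 → 74). Not NE.
(Top, Right, S): Agent 2 can switch to Left (26 → 27). Not NE.
(Top, Right, T): Agent 3 can switch to S (49 → 89). Not NE.
(Bottom, Left, S): Agent 2 can switch to Right (10 → 61). Not NE.
(Bottom, Left, T): Agent 1 can switch to Top (86 → 92). Not NE.
(Bottom, Right, S): Agent 1 can switch to Top (33 → 41). Not NE.
(Bottom, Right, T): Agent 1 can switch to Top (80 → 85). Not NE.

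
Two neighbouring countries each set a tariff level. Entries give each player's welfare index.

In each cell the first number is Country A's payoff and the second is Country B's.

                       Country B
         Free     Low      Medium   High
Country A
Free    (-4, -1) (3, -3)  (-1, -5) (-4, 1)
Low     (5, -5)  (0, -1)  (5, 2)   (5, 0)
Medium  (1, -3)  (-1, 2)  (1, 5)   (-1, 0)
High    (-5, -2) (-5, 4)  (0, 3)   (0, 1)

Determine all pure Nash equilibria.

Pure NE: (Low, Medium)

(Free, Free): Country A can switch to Low (-4 → 5). Not NE.
(Free, Low): Country B can switch to Free (-3 → -1). Not NE.
(Free, Medium): Country A can switch to Low (-1 → 5). Not NE.
(Free, High): Country A can switch to Low (-4 → 5). Not NE.
(Low, Free): Country B can switch to Low (-5 → -1). Not NE.
(Low, Low): Country A can switch to Free (0 → 3). Not NE.
(Low, Medium): Country A gets 5, best alternative 1; Country B gets 2, best alternative 0. No profitable deviation — NE.
(Low, High): Country B can switch to Medium (0 → 2). Not NE.
(Medium, Free): Country A can switch to Low (1 → 5). Not NE.
(Medium, Low): Country A can switch to Free (-1 → 3). Not NE.
(Medium, Medium): Country A can switch to Low (1 → 5). Not NE.
(Medium, High): Country A can switch to Low (-1 → 5). Not NE.
(High, Free): Country A can switch to Free (-5 → -4). Not NE.
(The remaining 3 profiles each have a profitable deviation by the same check.)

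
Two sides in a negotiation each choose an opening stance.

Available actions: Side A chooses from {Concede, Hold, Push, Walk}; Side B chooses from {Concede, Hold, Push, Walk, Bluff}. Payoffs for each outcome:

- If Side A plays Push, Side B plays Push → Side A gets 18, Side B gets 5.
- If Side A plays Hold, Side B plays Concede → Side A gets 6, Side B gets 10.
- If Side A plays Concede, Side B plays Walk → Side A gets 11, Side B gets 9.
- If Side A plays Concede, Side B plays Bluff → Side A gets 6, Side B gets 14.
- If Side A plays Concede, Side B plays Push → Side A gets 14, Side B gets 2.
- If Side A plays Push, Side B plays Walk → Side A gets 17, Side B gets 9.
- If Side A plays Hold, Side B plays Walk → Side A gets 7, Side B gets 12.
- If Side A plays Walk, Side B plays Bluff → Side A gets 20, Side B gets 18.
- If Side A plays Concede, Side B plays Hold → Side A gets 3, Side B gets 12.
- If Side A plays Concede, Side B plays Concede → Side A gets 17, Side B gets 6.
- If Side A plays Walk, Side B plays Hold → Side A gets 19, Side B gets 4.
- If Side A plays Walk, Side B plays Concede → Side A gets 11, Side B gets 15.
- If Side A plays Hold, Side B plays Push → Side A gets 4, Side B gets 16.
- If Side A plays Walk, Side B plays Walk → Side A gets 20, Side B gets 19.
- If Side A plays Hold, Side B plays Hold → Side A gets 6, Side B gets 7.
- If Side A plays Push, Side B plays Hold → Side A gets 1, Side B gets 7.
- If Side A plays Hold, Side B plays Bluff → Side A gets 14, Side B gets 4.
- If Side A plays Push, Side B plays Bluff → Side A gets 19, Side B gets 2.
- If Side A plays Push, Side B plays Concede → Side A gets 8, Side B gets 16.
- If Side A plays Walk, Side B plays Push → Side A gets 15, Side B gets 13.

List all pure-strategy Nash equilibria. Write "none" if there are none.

Pure NE: (Walk, Walk)

(Concede, Concede): Side B can switch to Hold (6 → 12). Not NE.
(Concede, Hold): Side A can switch to Hold (3 → 6). Not NE.
(Concede, Push): Side A can switch to Push (14 → 18). Not NE.
(Concede, Walk): Side A can switch to Push (11 → 17). Not NE.
(Concede, Bluff): Side A can switch to Hold (6 → 14). Not NE.
(Hold, Concede): Side A can switch to Concede (6 → 17). Not NE.
(Hold, Hold): Side A can switch to Walk (6 → 19). Not NE.
(Hold, Push): Side A can switch to Concede (4 → 14). Not NE.
(Hold, Walk): Side A can switch to Concede (7 → 11). Not NE.
(Hold, Bluff): Side A can switch to Push (14 → 19). Not NE.
(Walk, Walk): Side A gets 20, best alternative 17; Side B gets 19, best alternative 18. No profitable deviation — NE.
(The remaining 9 profiles each have a profitable deviation by the same check.)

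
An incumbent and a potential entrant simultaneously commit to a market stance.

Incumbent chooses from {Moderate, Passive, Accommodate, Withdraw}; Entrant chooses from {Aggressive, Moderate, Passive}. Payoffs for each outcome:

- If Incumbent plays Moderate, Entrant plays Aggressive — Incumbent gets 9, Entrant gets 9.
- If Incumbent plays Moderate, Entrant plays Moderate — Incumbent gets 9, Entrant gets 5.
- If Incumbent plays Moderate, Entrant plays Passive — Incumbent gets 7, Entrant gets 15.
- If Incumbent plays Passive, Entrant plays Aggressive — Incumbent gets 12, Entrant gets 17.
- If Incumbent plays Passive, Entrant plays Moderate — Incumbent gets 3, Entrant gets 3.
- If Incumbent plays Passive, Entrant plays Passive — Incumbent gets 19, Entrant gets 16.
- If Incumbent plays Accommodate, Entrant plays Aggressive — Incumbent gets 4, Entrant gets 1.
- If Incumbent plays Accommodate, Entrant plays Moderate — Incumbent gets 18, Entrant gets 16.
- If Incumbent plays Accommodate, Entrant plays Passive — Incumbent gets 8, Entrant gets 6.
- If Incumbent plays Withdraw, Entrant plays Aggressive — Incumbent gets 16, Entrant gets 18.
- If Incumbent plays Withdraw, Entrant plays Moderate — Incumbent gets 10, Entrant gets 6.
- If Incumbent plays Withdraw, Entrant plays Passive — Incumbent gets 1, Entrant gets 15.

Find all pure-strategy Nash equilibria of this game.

(Accommodate, Moderate) and (Withdraw, Aggressive)

Incumbent against Aggressive: payoffs 9, 12, 4, 16 → best response Withdraw.
Incumbent against Moderate: payoffs 9, 3, 18, 10 → best response Accommodate.
Incumbent against Passive: payoffs 7, 19, 8, 1 → best response Passive.
Entrant against Moderate: payoffs 9, 5, 15 → best response Passive.
Entrant against Passive: payoffs 17, 3, 16 → best response Aggressive.
Entrant against Accommodate: payoffs 1, 16, 6 → best response Moderate.
Entrant against Withdraw: payoffs 18, 6, 15 → best response Aggressive.
Mutual best responses: (Accommodate, Moderate); (Withdraw, Aggressive).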